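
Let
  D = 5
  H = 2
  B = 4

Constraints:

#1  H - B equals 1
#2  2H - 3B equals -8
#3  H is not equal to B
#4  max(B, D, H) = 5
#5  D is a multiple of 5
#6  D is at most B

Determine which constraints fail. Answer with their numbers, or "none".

#1 H - B = 2 - 4 = -2, not 1  no
#2 2H - 3B = 2(2) - 3(4) = -8  yes
#3 H = 2, B = 4; distinct  yes
#4 max(4, 5, 2) = 5  yes
#5 5 / 5 = 1, so 5 divides 5  yes
#6 D = 5, B = 4; 5 > 4 (want ≤)  no

No — constraints 1, 6 are not satisfied.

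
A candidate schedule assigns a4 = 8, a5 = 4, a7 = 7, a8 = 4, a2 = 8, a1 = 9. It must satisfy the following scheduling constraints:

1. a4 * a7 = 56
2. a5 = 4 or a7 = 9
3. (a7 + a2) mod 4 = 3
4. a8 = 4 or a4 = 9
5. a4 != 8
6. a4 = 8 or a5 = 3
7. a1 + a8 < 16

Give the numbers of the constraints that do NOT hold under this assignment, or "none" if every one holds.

Constraint 5 does not hold.

1. a4 * a7 = 8 * 7 = 56  OK
2. a5 = 4 = 4 (first disjunct)  OK
3. a7 + a2 = 15; 15 mod 4 = 3  OK
4. a8 = 4 = 4 (first disjunct)  OK
5. a4 = 8, but 8 is required to differ  FAIL
6. a4 = 8 = 8 (first disjunct)  OK
7. a1 + a8 = 9 + 4 = 13; 13 < 16  OK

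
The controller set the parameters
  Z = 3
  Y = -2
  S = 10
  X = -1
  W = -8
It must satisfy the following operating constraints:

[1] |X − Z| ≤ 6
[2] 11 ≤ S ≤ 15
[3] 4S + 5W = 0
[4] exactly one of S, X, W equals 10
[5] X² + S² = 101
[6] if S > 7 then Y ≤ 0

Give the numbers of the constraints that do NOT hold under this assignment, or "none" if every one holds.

The assignment fails constraint 2.

[1] |-1 − 3| = 4; 4 ≤ 6 — holds.
[2] S = 10 is outside [11, 15] — fails.
[3] 4S + 5W = 4(10) + 5(-8) = 0 — holds.
[4] S=10, X=-1, W=-8; 1 of them equals 10 — holds.
[5] X² + S² = (-1)² + 10² = 1 + 100 = 101 — holds.
[6] S = 10 > 7, so we need Y ≤ 0; Y = -2 ≤ 0 — holds.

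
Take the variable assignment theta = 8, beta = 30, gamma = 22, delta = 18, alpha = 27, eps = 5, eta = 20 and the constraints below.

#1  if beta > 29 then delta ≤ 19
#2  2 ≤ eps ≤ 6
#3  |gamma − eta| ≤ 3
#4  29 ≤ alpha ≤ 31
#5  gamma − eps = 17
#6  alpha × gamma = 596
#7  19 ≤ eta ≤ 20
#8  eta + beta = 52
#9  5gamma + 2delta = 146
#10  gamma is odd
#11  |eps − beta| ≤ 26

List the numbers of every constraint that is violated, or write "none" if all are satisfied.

Violated: 4, 6, 8, 10.

#1 beta = 30 > 29, so we need delta ≤ 19; delta = 18 ≤ 19  OK
#2 eps = 5 lies in [2, 6]  OK
#3 |22 − 20| = 2; 2 ≤ 3  OK
#4 alpha = 27 is outside [29, 31]  FAIL
#5 gamma − eps = 22 − 5 = 17  OK
#6 alpha × gamma = 27 × 22 = 594, not 596  FAIL
#7 eta = 20 lies in [19, 20]  OK
#8 eta + beta = 20 + 30 = 50, not 52  FAIL
#9 5gamma + 2delta = 5(22) + 2(18) = 146  OK
#10 gamma = 22 is even  FAIL
#11 |5 − 30| = 25; 25 ≤ 26  OK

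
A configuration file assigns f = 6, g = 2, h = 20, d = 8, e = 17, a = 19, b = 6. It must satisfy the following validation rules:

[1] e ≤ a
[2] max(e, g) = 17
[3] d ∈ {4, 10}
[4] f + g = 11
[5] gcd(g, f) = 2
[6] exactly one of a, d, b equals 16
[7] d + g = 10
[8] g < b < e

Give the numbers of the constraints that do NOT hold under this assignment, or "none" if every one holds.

[1] e = 17, a = 19; 17 ≤ 19 — holds.
[2] max(17, 2) = 17 — holds.
[3] d = 8 is not in {4, 10} — fails.
[4] f + g = 6 + 2 = 8, not 11 — fails.
[5] gcd(2, 6) = 2 — holds.
[6] a=19, d=8, b=6; 0 of them equal 16, not exactly one — fails.
[7] d + g = 8 + 2 = 10 — holds.
[8] values 2 < 6 < 17 — holds.

Constraints 3, 4, and 6 do not hold.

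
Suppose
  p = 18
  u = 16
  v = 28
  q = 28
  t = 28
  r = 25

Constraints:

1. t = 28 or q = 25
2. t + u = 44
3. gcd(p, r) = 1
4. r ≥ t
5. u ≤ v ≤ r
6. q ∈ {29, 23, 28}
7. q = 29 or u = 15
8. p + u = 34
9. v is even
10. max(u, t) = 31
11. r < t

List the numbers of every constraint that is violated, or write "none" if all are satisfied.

1. t = 28 = 28 (first disjunct) — holds.
2. t + u = 28 + 16 = 44 — holds.
3. gcd(18, 25) = 1 — holds.
4. r = 25, t = 28; 25 < 28 (want ≥) — does not hold.
5. values 16, 28, 25; v = 28 is not ≤ r = 25 — does not hold.
6. q = 28 is in {29, 23, 28} — holds.
7. q = 28 ≠ 29 and u = 16 ≠ 15; both disjuncts false — does not hold.
8. p + u = 18 + 16 = 34 — holds.
9. v = 28 is even — holds.
10. max(16, 28) = 28, not 31 — does not hold.
11. r = 25, t = 28; 25 < 28 — holds.

No — constraints 4, 5, 7, 10 are not satisfied.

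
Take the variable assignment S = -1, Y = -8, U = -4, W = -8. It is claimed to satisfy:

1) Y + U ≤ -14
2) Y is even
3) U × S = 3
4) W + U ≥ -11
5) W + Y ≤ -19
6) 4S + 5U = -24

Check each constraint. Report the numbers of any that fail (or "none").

1) Y + U = -8 + (-4) = -12; -12 > -14, bound -14 not met — violated.
2) Y = -8 is even — satisfied.
3) U × S = -4 × (-1) = 4, not 3 — violated.
4) W + U = -8 + (-4) = -12; -12 < -11, bound -11 not met — violated.
5) W + Y = -8 + (-8) = -16; -16 > -19, bound -19 not met — violated.
6) 4S + 5U = 4(-1) + 5(-4) = -24 — satisfied.

No — constraints 1, 3, 4, and 5 are not satisfied.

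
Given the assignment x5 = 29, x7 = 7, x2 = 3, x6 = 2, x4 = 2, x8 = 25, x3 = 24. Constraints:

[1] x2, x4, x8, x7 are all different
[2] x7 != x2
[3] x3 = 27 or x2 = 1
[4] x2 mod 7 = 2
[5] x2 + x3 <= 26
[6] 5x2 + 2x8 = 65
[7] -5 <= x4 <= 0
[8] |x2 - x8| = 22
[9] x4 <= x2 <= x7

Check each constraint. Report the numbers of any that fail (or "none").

[1] values 3, 2, 25, 7 are pairwise distinct — satisfied.
[2] x7 = 7, x2 = 3; distinct — satisfied.
[3] x3 = 24 ≠ 27 and x2 = 3 ≠ 1; both disjuncts false — violated.
[4] 3 mod 7 = 3, not 2 — violated.
[5] x2 + x3 = 3 + 24 = 27; 27 > 26, bound 26 not met — violated.
[6] 5x2 + 2x8 = 5(3) + 2(25) = 65 — satisfied.
[7] x4 = 2 is outside [-5, 0] — violated.
[8] |3 - 25| = 22 — satisfied.
[9] values 2 <= 3 <= 7 — satisfied.

Violated: 3, 4, 5, 7.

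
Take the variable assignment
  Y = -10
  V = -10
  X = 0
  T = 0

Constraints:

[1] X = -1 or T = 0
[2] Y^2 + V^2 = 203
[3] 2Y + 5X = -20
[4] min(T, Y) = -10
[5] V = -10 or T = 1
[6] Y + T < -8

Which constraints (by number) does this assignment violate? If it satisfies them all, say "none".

No — constraint 2 is not satisfied.

[1] X = 0 ≠ -1, but T = 0 = 0 (second disjunct)  holds
[2] Y^2 + V^2 = (-10)^2 + (-10)^2 = 100 + 100 = 200, not 203  fails
[3] 2Y + 5X = 2(-10) + 5(0) = -20  holds
[4] min(0, -10) = -10  holds
[5] V = -10 = -10 (first disjunct)  holds
[6] Y + T = -10 + 0 = -10; -10 < -8  holds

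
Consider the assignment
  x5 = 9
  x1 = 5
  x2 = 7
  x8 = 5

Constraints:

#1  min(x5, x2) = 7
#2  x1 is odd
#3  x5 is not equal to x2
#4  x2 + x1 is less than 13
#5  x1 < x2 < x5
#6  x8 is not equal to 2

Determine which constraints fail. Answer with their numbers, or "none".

#1 min(9, 7) = 7 — satisfied.
#2 x1 = 5 is odd — satisfied.
#3 x5 = 9, x2 = 7; distinct — satisfied.
#4 x2 + x1 = 7 + 5 = 12; 12 < 13 — satisfied.
#5 values 5 < 7 < 9 — satisfied.
#6 x8 = 5, and 5 ≠ 2 — satisfied.

The assignment satisfies every constraint.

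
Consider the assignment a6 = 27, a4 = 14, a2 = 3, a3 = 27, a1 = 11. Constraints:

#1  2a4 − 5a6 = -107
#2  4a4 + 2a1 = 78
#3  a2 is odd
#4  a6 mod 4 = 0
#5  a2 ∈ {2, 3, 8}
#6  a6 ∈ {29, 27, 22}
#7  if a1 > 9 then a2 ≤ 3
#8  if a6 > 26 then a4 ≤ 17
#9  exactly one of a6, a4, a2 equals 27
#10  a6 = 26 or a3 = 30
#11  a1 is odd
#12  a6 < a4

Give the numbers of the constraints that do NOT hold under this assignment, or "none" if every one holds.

The assignment fails constraints 4, 10, 12.

#1 2a4 − 5a6 = 2(14) − 5(27) = -107 — satisfied.
#2 4a4 + 2a1 = 4(14) + 2(11) = 78 — satisfied.
#3 a2 = 3 is odd — satisfied.
#4 27 mod 4 = 3, not 0 — violated.
#5 a2 = 3 is in {2, 3, 8} — satisfied.
#6 a6 = 27 is in {29, 27, 22} — satisfied.
#7 a1 = 11 > 9, so we need a2 ≤ 3; a2 = 3 ≤ 3 — satisfied.
#8 a6 = 27 > 26, so we need a4 ≤ 17; a4 = 14 ≤ 17 — satisfied.
#9 a6=27, a4=14, a2=3; 1 of them equals 27 — satisfied.
#10 a6 = 27 ≠ 26 and a3 = 27 ≠ 30; both disjuncts false — violated.
#11 a1 = 11 is odd — satisfied.
#12 a6 = 27, a4 = 14; 27 ≥ 14 (want <) — violated.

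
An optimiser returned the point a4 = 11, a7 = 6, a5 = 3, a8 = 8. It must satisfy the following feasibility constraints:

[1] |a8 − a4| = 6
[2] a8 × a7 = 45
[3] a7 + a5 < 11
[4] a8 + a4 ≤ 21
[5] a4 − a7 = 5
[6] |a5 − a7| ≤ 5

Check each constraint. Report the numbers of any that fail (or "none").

[1] |8 − 11| = 3, not 6  FAIL
[2] a8 × a7 = 8 × 6 = 48, not 45  FAIL
[3] a7 + a5 = 6 + 3 = 9; 9 < 11  OK
[4] a8 + a4 = 8 + 11 = 19; 19 ≤ 21  OK
[5] a4 − a7 = 11 − 6 = 5  OK
[6] |3 − 6| = 3; 3 ≤ 5  OK

Constraints 1, 2 are violated.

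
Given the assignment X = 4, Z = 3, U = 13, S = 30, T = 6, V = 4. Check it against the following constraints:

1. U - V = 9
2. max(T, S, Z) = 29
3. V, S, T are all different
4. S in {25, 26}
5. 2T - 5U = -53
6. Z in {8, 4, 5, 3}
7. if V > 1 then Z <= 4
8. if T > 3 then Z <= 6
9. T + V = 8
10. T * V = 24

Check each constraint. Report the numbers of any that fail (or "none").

No — constraints 2, 4, and 9 are not satisfied.

1. U - V = 13 - 4 = 9 — holds.
2. max(6, 30, 3) = 30, not 29 — does not hold.
3. values 4, 30, 6 are pairwise distinct — holds.
4. S = 30 is not in {25, 26} — does not hold.
5. 2T - 5U = 2(6) - 5(13) = -53 — holds.
6. Z = 3 is in {8, 4, 5, 3} — holds.
7. V = 4 > 1, so we need Z ≤ 4; Z = 3 ≤ 4 — holds.
8. T = 6 > 3, so we need Z ≤ 6; Z = 3 ≤ 6 — holds.
9. T + V = 6 + 4 = 10, not 8 — does not hold.
10. T * V = 6 * 4 = 24 — holds.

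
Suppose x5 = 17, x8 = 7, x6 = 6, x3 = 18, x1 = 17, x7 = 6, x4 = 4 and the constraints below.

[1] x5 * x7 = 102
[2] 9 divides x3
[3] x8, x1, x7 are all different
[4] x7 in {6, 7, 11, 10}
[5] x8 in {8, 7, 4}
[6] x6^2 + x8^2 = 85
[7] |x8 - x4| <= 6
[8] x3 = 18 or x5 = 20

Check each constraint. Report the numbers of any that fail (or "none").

[1] x5 * x7 = 17 * 6 = 102  ✓
[2] 18 / 9 = 2, so 9 divides 18  ✓
[3] values 7, 17, 6 are pairwise distinct  ✓
[4] x7 = 6 is in {6, 7, 11, 10}  ✓
[5] x8 = 7 is in {8, 7, 4}  ✓
[6] x6^2 + x8^2 = 6^2 + 7^2 = 36 + 49 = 85  ✓
[7] |7 - 4| = 3; 3 ≤ 6  ✓
[8] x3 = 18 = 18 (first disjunct)  ✓

No violations.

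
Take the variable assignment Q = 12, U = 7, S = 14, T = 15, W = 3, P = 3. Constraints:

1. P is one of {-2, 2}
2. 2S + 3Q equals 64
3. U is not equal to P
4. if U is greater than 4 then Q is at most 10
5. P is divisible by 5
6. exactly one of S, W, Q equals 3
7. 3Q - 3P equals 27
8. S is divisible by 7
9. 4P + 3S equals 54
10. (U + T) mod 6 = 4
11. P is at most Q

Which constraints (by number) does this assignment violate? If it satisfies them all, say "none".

The assignment fails constraints 1, 4, 5.

1. P = 3 is not in {-2, 2}  ✘
2. 2S + 3Q = 2(14) + 3(12) = 64  ✔
3. U = 7, P = 3; distinct  ✔
4. U = 7 > 4, so we need Q ≤ 10; but Q = 12 > 10  ✘
5. 3 = 5*0 + 3, so 5 does not divide 3  ✘
6. S=14, W=3, Q=12; 1 of them equals 3  ✔
7. 3Q - 3P = 3(12) - 3(3) = 27  ✔
8. 14 / 7 = 2, so 7 divides 14  ✔
9. 4P + 3S = 4(3) + 3(14) = 54  ✔
10. U + T = 22; 22 mod 6 = 4  ✔
11. P = 3, Q = 12; 3 ≤ 12  ✔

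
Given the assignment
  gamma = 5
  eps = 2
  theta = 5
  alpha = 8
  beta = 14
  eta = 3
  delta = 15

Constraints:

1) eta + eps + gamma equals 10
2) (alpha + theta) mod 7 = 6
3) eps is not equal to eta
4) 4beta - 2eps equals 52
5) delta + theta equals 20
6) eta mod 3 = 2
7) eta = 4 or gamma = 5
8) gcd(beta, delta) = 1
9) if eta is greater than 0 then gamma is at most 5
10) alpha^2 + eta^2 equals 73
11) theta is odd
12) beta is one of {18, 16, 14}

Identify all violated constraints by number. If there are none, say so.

Constraint 6 is violated.

1) eta + eps + gamma = 3 + 2 + 5 = 10  OK
2) alpha + theta = 13; 13 mod 7 = 6  OK
3) eps = 2, eta = 3; distinct  OK
4) 4beta - 2eps = 4(14) - 2(2) = 52  OK
5) delta + theta = 15 + 5 = 20  OK
6) 3 mod 3 = 0, not 2  FAIL
7) eta = 3 ≠ 4, but gamma = 5 = 5 (second disjunct)  OK
8) gcd(14, 15) = 1  OK
9) eta = 3 > 0, so we need gamma ≤ 5; gamma = 5 ≤ 5  OK
10) alpha^2 + eta^2 = 8^2 + 3^2 = 64 + 9 = 73  OK
11) theta = 5 is odd  OK
12) beta = 14 is in {18, 16, 14}  OK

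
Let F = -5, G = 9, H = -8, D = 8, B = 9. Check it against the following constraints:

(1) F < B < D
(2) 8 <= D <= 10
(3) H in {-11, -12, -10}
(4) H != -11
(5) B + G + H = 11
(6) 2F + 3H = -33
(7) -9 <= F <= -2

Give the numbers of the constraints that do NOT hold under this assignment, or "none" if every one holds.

Violated: 1, 3, 5, and 6.

(1) values -5, 9, 8; B = 9 is not < D = 8  FAIL
(2) D = 8 lies in [8, 10]  OK
(3) H = -8 is not in {-11, -12, -10}  FAIL
(4) H = -8, and -8 ≠ -11  OK
(5) B + G + H = 9 + 9 + (-8) = 10, not 11  FAIL
(6) 2F + 3H = 2(-5) + 3(-8) = -34, not -33  FAIL
(7) F = -5 lies in [-9, -2]  OK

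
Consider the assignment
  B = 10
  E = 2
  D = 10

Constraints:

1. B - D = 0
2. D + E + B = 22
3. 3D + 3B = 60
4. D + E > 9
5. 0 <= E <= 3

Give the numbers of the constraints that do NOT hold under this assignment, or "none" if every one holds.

1. B - D = 10 - 10 = 0 — holds.
2. D + E + B = 10 + 2 + 10 = 22 — holds.
3. 3D + 3B = 3(10) + 3(10) = 60 — holds.
4. D + E = 10 + 2 = 12; 12 > 9 — holds.
5. E = 2 lies in [0, 3] — holds.

The assignment satisfies every constraint.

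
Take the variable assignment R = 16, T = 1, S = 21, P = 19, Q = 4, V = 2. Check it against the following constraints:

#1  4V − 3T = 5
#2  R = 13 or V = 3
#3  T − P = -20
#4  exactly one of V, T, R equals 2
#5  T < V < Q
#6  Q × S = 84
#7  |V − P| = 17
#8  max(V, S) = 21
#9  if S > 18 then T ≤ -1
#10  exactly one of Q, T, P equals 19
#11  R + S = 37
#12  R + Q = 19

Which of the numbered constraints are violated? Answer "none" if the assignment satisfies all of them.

#1 4V − 3T = 4(2) − 3(1) = 5  ✓
#2 R = 16 ≠ 13 and V = 2 ≠ 3; both disjuncts false  ✗
#3 T − P = 1 − 19 = -18, not -20  ✗
#4 V=2, T=1, R=16; 1 of them equals 2  ✓
#5 values 1 < 2 < 4  ✓
#6 Q × S = 4 × 21 = 84  ✓
#7 |2 − 19| = 17  ✓
#8 max(2, 21) = 21  ✓
#9 S = 21 > 18, so we need T ≤ -1; but T = 1 > -1  ✗
#10 Q=4, T=1, P=19; 1 of them equals 19  ✓
#11 R + S = 16 + 21 = 37  ✓
#12 R + Q = 16 + 4 = 20, not 19  ✗

Constraints 2, 3, 9, and 12 do not hold.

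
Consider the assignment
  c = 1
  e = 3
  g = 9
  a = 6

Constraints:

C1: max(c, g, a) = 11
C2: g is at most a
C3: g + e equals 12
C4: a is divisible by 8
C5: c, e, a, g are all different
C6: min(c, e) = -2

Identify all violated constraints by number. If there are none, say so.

Constraints 1, 2, 4, and 6 are violated.

C1: max(1, 9, 6) = 9, not 11 — violated.
C2: g = 9, a = 6; 9 > 6 (want ≤) — violated.
C3: g + e = 9 + 3 = 12 — OK.
C4: 6 = 8*0 + 6, so 8 does not divide 6 — violated.
C5: values 1, 3, 6, 9 are pairwise distinct — OK.
C6: min(1, 3) = 1, not -2 — violated.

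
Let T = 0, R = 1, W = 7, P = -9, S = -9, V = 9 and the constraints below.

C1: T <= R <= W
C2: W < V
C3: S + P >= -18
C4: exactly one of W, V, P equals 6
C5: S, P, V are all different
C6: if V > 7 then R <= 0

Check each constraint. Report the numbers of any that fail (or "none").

Violated: 4, 5, and 6.

C1: values 0 <= 1 <= 7 — holds.
C2: W = 7, V = 9; 7 < 9 — holds.
C3: S + P = -9 + (-9) = -18; -18 ≥ -18 — holds.
C4: W=7, V=9, P=-9; 0 of them equal 6, not exactly one — fails.
C5: S = P = -9, not all different — fails.
C6: V = 9 > 7, so we need R ≤ 0; but R = 1 > 0 — fails.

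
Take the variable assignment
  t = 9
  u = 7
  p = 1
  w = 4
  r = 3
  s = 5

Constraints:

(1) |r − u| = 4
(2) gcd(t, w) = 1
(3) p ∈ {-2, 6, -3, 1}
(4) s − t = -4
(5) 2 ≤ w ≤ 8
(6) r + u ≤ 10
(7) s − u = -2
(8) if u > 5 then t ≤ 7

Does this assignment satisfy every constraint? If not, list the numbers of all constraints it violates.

Constraint 8 does not hold.

(1) |3 − 7| = 4 — holds.
(2) gcd(9, 4) = 1 — holds.
(3) p = 1 is in {-2, 6, -3, 1} — holds.
(4) s − t = 5 − 9 = -4 — holds.
(5) w = 4 lies in [2, 8] — holds.
(6) r + u = 3 + 7 = 10; 10 ≤ 10 — holds.
(7) s − u = 5 − 7 = -2 — holds.
(8) u = 7 > 5, so we need t ≤ 7; but t = 9 > 7 — does not hold.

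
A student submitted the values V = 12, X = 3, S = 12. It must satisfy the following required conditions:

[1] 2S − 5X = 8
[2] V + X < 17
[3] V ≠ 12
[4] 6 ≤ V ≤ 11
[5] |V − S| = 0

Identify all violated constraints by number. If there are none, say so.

Violated: 1, 3, and 4.

[1] 2S − 5X = 2(12) − 5(3) = 9, not 8 — fails.
[2] V + X = 12 + 3 = 15; 15 < 17 — holds.
[3] V = 12, but 12 is required to differ — fails.
[4] V = 12 is outside [6, 11] — fails.
[5] |12 − 12| = 0 — holds.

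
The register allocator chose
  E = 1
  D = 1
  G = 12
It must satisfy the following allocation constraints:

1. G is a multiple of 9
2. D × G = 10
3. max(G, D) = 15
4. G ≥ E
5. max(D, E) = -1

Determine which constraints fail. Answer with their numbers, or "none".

Violated: 1, 2, 3, 5.

1. 12 = 9×1 + 3, so 9 does not divide 12 — violated.
2. D × G = 1 × 12 = 12, not 10 — violated.
3. max(12, 1) = 12, not 15 — violated.
4. G = 12, E = 1; 12 ≥ 1 — satisfied.
5. max(1, 1) = 1, not -1 — violated.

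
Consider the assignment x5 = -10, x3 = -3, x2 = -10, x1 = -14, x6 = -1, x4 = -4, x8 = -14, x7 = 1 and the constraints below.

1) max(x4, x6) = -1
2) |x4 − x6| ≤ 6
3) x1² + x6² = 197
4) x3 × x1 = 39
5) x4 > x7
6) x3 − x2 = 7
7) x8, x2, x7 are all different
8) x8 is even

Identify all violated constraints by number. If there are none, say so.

1) max(-4, -1) = -1 — satisfied.
2) |-4 − (-1)| = 3; 3 ≤ 6 — satisfied.
3) x1² + x6² = (-14)² + (-1)² = 196 + 1 = 197 — satisfied.
4) x3 × x1 = -3 × (-14) = 42, not 39 — violated.
5) x4 = -4, x7 = 1; -4 ≤ 1 (want >) — violated.
6) x3 − x2 = -3 − (-10) = 7 — satisfied.
7) values -14, -10, 1 are pairwise distinct — satisfied.
8) x8 = -14 is even — satisfied.

Constraints 4, 5 are violated.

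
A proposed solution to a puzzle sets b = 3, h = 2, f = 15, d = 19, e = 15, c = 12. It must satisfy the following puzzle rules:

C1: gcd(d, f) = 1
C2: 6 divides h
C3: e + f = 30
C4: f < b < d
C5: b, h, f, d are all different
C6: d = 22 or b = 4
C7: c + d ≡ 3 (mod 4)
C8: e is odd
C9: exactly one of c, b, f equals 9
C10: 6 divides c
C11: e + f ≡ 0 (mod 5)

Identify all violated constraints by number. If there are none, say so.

C1: gcd(19, 15) = 1  ✔
C2: 2 = 6×0 + 2, so 6 does not divide 2  ✘
C3: e + f = 15 + 15 = 30  ✔
C4: values 15, 3, 19; f = 15 is not < b = 3  ✘
C5: values 3, 2, 15, 19 are pairwise distinct  ✔
C6: d = 19 ≠ 22 and b = 3 ≠ 4; both disjuncts false  ✘
C7: c + d = 31; 31 mod 4 = 3  ✔
C8: e = 15 is odd  ✔
C9: c=12, b=3, f=15; 0 of them equal 9, not exactly one  ✘
C10: 12 / 6 = 2, so 6 divides 12  ✔
C11: e + f = 30; 30 mod 5 = 0  ✔

The assignment fails constraints 2, 4, 6, and 9.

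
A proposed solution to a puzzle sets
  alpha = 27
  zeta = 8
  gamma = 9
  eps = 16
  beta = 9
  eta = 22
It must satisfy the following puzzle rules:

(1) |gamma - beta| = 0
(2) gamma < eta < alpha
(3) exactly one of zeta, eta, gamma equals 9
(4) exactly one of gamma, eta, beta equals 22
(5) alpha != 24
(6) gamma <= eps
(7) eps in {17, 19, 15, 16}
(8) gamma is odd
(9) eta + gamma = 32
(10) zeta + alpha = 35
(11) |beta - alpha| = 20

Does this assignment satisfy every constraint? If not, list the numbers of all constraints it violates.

(1) |9 - 9| = 0 — holds.
(2) values 9 < 22 < 27 — holds.
(3) zeta=8, eta=22, gamma=9; 1 of them equals 9 — holds.
(4) gamma=9, eta=22, beta=9; 1 of them equals 22 — holds.
(5) alpha = 27, and 27 ≠ 24 — holds.
(6) gamma = 9, eps = 16; 9 ≤ 16 — holds.
(7) eps = 16 is in {17, 19, 15, 16} — holds.
(8) gamma = 9 is odd — holds.
(9) eta + gamma = 22 + 9 = 31, not 32 — fails.
(10) zeta + alpha = 8 + 27 = 35 — holds.
(11) |9 - 27| = 18, not 20 — fails.

Constraints 9 and 11 are violated.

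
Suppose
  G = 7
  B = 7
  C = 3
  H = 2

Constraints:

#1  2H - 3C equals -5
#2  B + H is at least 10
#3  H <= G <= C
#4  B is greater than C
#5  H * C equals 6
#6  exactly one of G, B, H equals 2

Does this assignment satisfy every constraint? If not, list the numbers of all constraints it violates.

#1 2H - 3C = 2(2) - 3(3) = -5  holds
#2 B + H = 7 + 2 = 9; 9 < 10, bound 10 not met  fails
#3 values 2, 7, 3; G = 7 is not <= C = 3  fails
#4 B = 7, C = 3; 7 > 3  holds
#5 H * C = 2 * 3 = 6  holds
#6 G=7, B=7, H=2; 1 of them equals 2  holds

No — constraints 2 and 3 are not satisfied.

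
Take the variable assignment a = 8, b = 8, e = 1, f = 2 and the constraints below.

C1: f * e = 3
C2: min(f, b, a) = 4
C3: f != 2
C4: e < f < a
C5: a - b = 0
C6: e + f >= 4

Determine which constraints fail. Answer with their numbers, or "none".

Constraints 1, 2, 3, 6 do not hold.

C1: f * e = 2 * 1 = 2, not 3 — does not hold.
C2: min(2, 8, 8) = 2, not 4 — does not hold.
C3: f = 2, but 2 is required to differ — does not hold.
C4: values 1 < 2 < 8 — holds.
C5: a - b = 8 - 8 = 0 — holds.
C6: e + f = 1 + 2 = 3; 3 < 4, bound 4 not met — does not hold.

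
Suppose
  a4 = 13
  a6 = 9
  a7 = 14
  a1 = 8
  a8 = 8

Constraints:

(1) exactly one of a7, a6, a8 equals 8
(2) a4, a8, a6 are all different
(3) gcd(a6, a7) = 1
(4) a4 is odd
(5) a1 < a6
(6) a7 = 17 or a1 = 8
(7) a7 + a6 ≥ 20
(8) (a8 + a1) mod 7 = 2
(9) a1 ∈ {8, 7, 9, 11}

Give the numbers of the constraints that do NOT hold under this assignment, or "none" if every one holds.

(1) a7=14, a6=9, a8=8; 1 of them equals 8  true
(2) values 13, 8, 9 are pairwise distinct  true
(3) gcd(9, 14) = 1  true
(4) a4 = 13 is odd  true
(5) a1 = 8, a6 = 9; 8 < 9  true
(6) a7 = 14 ≠ 17, but a1 = 8 = 8 (second disjunct)  true
(7) a7 + a6 = 14 + 9 = 23; 23 ≥ 20  true
(8) a8 + a1 = 16; 16 mod 7 = 2  true
(9) a1 = 8 is in {8, 7, 9, 11}  true

No violations.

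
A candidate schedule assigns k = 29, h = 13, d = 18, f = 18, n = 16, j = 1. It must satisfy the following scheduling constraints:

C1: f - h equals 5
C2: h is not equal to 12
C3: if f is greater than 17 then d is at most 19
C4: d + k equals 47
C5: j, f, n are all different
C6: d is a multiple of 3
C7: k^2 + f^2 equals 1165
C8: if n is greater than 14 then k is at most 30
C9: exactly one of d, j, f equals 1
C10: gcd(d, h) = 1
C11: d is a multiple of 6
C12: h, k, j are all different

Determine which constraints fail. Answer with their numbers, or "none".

All constraints are satisfied.

C1: f - h = 18 - 13 = 5  yes
C2: h = 13, and 13 ≠ 12  yes
C3: f = 18 > 17, so we need d ≤ 19; d = 18 ≤ 19  yes
C4: d + k = 18 + 29 = 47  yes
C5: values 1, 18, 16 are pairwise distinct  yes
C6: 18 / 3 = 6, so 3 divides 18  yes
C7: k^2 + f^2 = 29^2 + 18^2 = 841 + 324 = 1165  yes
C8: n = 16 > 14, so we need k ≤ 30; k = 29 ≤ 30  yes
C9: d=18, j=1, f=18; 1 of them equals 1  yes
C10: gcd(18, 13) = 1  yes
C11: 18 / 6 = 3, so 6 divides 18  yes
C12: values 13, 29, 1 are pairwise distinct  yes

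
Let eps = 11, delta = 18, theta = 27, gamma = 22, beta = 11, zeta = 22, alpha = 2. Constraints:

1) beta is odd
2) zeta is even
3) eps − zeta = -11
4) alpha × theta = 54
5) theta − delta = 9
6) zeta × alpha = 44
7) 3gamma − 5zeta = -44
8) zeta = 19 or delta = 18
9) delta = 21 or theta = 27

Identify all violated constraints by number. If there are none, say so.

1) beta = 11 is odd  ✓
2) zeta = 22 is even  ✓
3) eps − zeta = 11 − 22 = -11  ✓
4) alpha × theta = 2 × 27 = 54  ✓
5) theta − delta = 27 − 18 = 9  ✓
6) zeta × alpha = 22 × 2 = 44  ✓
7) 3gamma − 5zeta = 3(22) − 5(22) = -44  ✓
8) zeta = 22 ≠ 19, but delta = 18 = 18 (second disjunct)  ✓
9) delta = 18 ≠ 21, but theta = 27 = 27 (second disjunct)  ✓

The assignment satisfies every constraint.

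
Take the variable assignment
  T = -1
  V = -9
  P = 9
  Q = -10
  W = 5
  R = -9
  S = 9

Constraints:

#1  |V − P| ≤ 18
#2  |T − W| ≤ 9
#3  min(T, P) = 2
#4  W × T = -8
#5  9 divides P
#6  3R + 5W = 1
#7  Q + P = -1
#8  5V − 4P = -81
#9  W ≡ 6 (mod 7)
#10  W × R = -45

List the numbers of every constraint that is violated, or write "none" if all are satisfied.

Constraints 3, 4, 6, and 9 are violated.

#1 |-9 − 9| = 18; 18 ≤ 18 — satisfied.
#2 |-1 − 5| = 6; 6 ≤ 9 — satisfied.
#3 min(-1, 9) = -1, not 2 — violated.
#4 W × T = 5 × (-1) = -5, not -8 — violated.
#5 9 / 9 = 1, so 9 divides 9 — satisfied.
#6 3R + 5W = 3(-9) + 5(5) = -2, not 1 — violated.
#7 Q + P = -10 + 9 = -1 — satisfied.
#8 5V − 4P = 5(-9) − 4(9) = -81 — satisfied.
#9 5 mod 7 = 5, not 6 — violated.
#10 W × R = 5 × (-9) = -45 — satisfied.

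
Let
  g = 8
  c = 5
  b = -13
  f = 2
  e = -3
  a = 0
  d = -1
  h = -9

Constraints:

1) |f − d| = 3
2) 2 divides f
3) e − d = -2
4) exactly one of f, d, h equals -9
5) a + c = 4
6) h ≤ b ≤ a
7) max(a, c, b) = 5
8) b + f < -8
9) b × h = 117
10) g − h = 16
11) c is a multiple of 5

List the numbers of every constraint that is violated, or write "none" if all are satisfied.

1) |2 − (-1)| = 3 — satisfied.
2) 2 / 2 = 1, so 2 divides 2 — satisfied.
3) e − d = -3 − (-1) = -2 — satisfied.
4) f=2, d=-1, h=-9; 1 of them equals -9 — satisfied.
5) a + c = 0 + 5 = 5, not 4 — violated.
6) values -9, -13, 0; h = -9 is not ≤ b = -13 — violated.
7) max(0, 5, -13) = 5 — satisfied.
8) b + f = -13 + 2 = -11; -11 < -8 — satisfied.
9) b × h = -13 × (-9) = 117 — satisfied.
10) g − h = 8 − (-9) = 17, not 16 — violated.
11) 5 / 5 = 1, so 5 divides 5 — satisfied.

Constraints 5, 6, 10 do not hold.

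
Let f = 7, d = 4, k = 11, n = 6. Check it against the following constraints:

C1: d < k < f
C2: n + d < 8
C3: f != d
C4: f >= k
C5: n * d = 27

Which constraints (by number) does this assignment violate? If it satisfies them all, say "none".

C1: values 4, 11, 7; k = 11 is not < f = 7  ✘
C2: n + d = 6 + 4 = 10; 10 ≥ 8, bound 8 not met  ✘
C3: f = 7, d = 4; distinct  ✔
C4: f = 7, k = 11; 7 < 11 (want ≥)  ✘
C5: n * d = 6 * 4 = 24, not 27  ✘

No — constraints 1, 2, 4, and 5 are not satisfied.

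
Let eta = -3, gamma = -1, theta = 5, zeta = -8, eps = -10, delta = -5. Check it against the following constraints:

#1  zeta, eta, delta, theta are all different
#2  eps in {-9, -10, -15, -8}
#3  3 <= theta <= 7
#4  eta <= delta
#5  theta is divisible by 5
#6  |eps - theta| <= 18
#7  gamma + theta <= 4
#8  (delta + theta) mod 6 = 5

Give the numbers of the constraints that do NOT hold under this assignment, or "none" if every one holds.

#1 values -8, -3, -5, 5 are pairwise distinct  OK
#2 eps = -10 is in {-9, -10, -15, -8}  OK
#3 theta = 5 lies in [3, 7]  OK
#4 eta = -3, delta = -5; -3 > -5 (want ≤)  FAIL
#5 5 / 5 = 1, so 5 divides 5  OK
#6 |-10 - 5| = 15; 15 ≤ 18  OK
#7 gamma + theta = -1 + 5 = 4; 4 ≤ 4  OK
#8 delta + theta = 0; 0 mod 6 = 0, not 5  FAIL

Constraints 4 and 8 do not hold.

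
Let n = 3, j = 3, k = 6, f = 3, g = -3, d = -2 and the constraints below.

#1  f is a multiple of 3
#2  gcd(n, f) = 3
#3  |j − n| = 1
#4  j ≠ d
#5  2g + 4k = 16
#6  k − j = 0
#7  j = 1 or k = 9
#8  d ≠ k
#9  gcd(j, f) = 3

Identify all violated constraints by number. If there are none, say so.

Constraints 3, 5, 6, and 7 are violated.

#1 3 / 3 = 1, so 3 divides 3 — holds.
#2 gcd(3, 3) = 3 — holds.
#3 |3 − 3| = 0, not 1 — does not hold.
#4 j = 3, d = -2; distinct — holds.
#5 2g + 4k = 2(-3) + 4(6) = 18, not 16 — does not hold.
#6 k − j = 6 − 3 = 3, not 0 — does not hold.
#7 j = 3 ≠ 1 and k = 6 ≠ 9; both disjuncts false — does not hold.
#8 d = -2, k = 6; distinct — holds.
#9 gcd(3, 3) = 3 — holds.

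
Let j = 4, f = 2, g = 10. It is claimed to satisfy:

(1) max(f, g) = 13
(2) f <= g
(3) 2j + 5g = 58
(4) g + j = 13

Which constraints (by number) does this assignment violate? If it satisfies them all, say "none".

(1) max(2, 10) = 10, not 13 — violated.
(2) f = 2, g = 10; 2 ≤ 10 — OK.
(3) 2j + 5g = 2(4) + 5(10) = 58 — OK.
(4) g + j = 10 + 4 = 14, not 13 — violated.

Constraints 1 and 4 are violated.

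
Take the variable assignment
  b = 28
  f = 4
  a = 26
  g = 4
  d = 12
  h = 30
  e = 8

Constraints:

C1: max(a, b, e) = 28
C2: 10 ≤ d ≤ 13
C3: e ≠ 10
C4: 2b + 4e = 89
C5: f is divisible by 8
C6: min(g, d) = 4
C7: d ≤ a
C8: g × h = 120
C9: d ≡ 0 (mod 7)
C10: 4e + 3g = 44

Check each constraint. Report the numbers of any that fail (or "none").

C1: max(26, 28, 8) = 28 — holds.
C2: d = 12 lies in [10, 13] — holds.
C3: e = 8, and 8 ≠ 10 — holds.
C4: 2b + 4e = 2(28) + 4(8) = 88, not 89 — does not hold.
C5: 4 = 8×0 + 4, so 8 does not divide 4 — does not hold.
C6: min(4, 12) = 4 — holds.
C7: d = 12, a = 26; 12 ≤ 26 — holds.
C8: g × h = 4 × 30 = 120 — holds.
C9: 12 mod 7 = 5, not 0 — does not hold.
C10: 4e + 3g = 4(8) + 3(4) = 44 — holds.

No — constraints 4, 5, and 9 are not satisfied.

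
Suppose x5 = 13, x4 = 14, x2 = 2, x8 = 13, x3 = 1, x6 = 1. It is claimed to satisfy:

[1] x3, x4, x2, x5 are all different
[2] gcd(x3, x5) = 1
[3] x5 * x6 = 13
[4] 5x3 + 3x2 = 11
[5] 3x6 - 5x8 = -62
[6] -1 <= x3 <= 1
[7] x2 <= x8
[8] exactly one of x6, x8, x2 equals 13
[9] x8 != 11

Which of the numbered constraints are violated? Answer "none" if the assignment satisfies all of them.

No violations.

[1] values 1, 14, 2, 13 are pairwise distinct  yes
[2] gcd(1, 13) = 1  yes
[3] x5 * x6 = 13 * 1 = 13  yes
[4] 5x3 + 3x2 = 5(1) + 3(2) = 11  yes
[5] 3x6 - 5x8 = 3(1) - 5(13) = -62  yes
[6] x3 = 1 lies in [-1, 1]  yes
[7] x2 = 2, x8 = 13; 2 ≤ 13  yes
[8] x6=1, x8=13, x2=2; 1 of them equals 13  yes
[9] x8 = 13, and 13 ≠ 11  yes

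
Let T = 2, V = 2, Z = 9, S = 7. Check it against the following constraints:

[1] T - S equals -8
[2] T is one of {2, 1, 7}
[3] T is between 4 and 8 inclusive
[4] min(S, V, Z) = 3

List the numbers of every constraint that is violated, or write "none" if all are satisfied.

The assignment fails constraints 1, 3, 4.

[1] T - S = 2 - 7 = -5, not -8  fails
[2] T = 2 is in {2, 1, 7}  holds
[3] T = 2 is outside [4, 8]  fails
[4] min(7, 2, 9) = 2, not 3  fails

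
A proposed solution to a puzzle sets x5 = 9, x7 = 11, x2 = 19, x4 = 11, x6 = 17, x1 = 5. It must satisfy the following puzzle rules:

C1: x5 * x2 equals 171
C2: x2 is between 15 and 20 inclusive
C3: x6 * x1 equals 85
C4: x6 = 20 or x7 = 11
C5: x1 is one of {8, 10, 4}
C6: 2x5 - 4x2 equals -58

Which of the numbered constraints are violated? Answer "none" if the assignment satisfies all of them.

C1: x5 * x2 = 9 * 19 = 171 — holds.
C2: x2 = 19 lies in [15, 20] — holds.
C3: x6 * x1 = 17 * 5 = 85 — holds.
C4: x6 = 17 ≠ 20, but x7 = 11 = 11 (second disjunct) — holds.
C5: x1 = 5 is not in {8, 10, 4} — does not hold.
C6: 2x5 - 4x2 = 2(9) - 4(19) = -58 — holds.

Constraint 5 is violated.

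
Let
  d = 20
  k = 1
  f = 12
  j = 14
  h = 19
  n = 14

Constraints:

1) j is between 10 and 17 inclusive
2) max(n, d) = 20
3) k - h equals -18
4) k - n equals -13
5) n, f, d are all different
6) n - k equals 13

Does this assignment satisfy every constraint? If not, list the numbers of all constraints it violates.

1) j = 14 lies in [10, 17] — OK.
2) max(14, 20) = 20 — OK.
3) k - h = 1 - 19 = -18 — OK.
4) k - n = 1 - 14 = -13 — OK.
5) values 14, 12, 20 are pairwise distinct — OK.
6) n - k = 14 - 1 = 13 — OK.

The assignment satisfies every constraint.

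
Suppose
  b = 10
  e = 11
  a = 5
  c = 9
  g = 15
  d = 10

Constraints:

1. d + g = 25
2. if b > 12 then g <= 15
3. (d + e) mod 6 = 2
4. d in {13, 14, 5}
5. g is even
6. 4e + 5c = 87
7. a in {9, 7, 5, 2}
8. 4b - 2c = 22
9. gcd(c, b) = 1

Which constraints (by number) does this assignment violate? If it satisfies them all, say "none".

1. d + g = 10 + 15 = 25 — OK.
2. b = 10, not > 12; antecedent false, conditional vacuously true — OK.
3. d + e = 21; 21 mod 6 = 3, not 2 — violated.
4. d = 10 is not in {13, 14, 5} — violated.
5. g = 15 is odd — violated.
6. 4e + 5c = 4(11) + 5(9) = 89, not 87 — violated.
7. a = 5 is in {9, 7, 5, 2} — OK.
8. 4b - 2c = 4(10) - 2(9) = 22 — OK.
9. gcd(9, 10) = 1 — OK.

The assignment fails constraints 3, 4, 5, and 6.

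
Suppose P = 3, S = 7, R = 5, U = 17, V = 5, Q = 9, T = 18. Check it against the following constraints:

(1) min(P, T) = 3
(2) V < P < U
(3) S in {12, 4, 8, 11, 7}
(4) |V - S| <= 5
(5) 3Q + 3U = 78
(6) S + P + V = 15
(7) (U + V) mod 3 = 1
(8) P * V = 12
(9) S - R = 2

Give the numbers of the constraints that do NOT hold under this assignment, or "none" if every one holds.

(1) min(3, 18) = 3  holds
(2) values 5, 3, 17; V = 5 is not < P = 3  fails
(3) S = 7 is in {12, 4, 8, 11, 7}  holds
(4) |5 - 7| = 2; 2 ≤ 5  holds
(5) 3Q + 3U = 3(9) + 3(17) = 78  holds
(6) S + P + V = 7 + 3 + 5 = 15  holds
(7) U + V = 22; 22 mod 3 = 1  holds
(8) P * V = 3 * 5 = 15, not 12  fails
(9) S - R = 7 - 5 = 2  holds

No — constraints 2, 8 are not satisfied.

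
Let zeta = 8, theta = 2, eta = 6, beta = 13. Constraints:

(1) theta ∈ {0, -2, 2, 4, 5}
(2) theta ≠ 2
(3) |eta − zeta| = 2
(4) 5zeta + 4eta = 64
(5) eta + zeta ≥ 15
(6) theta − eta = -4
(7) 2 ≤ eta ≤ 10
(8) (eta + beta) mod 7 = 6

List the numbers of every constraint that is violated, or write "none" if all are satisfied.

Constraints 2, 5, and 8 are violated.

(1) theta = 2 is in {0, -2, 2, 4, 5}  OK
(2) theta = 2, but 2 is required to differ  FAIL
(3) |6 − 8| = 2  OK
(4) 5zeta + 4eta = 5(8) + 4(6) = 64  OK
(5) eta + zeta = 6 + 8 = 14; 14 < 15, bound 15 not met  FAIL
(6) theta − eta = 2 − 6 = -4  OK
(7) eta = 6 lies in [2, 10]  OK
(8) eta + beta = 19; 19 mod 7 = 5, not 6  FAIL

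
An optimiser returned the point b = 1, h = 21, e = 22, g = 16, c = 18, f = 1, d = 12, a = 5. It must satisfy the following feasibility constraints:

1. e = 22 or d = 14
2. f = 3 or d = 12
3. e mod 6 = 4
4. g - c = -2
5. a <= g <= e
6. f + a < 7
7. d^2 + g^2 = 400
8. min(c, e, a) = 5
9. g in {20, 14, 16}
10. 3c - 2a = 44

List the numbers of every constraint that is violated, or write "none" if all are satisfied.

None — every constraint holds.

1. e = 22 = 22 (first disjunct)  OK
2. f = 1 ≠ 3, but d = 12 = 12 (second disjunct)  OK
3. 22 mod 6 = 4  OK
4. g - c = 16 - 18 = -2  OK
5. values 5 <= 16 <= 22  OK
6. f + a = 1 + 5 = 6; 6 < 7  OK
7. d^2 + g^2 = 12^2 + 16^2 = 144 + 256 = 400  OK
8. min(18, 22, 5) = 5  OK
9. g = 16 is in {20, 14, 16}  OK
10. 3c - 2a = 3(18) - 2(5) = 44  OK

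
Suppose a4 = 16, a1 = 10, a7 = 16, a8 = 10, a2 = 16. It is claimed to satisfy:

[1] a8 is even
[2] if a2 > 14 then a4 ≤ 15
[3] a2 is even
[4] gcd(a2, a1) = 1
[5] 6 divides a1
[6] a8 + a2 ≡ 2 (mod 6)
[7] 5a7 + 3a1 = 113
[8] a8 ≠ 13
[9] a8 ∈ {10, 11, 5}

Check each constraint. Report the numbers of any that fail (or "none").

Constraints 2, 4, 5, and 7 do not hold.

[1] a8 = 10 is even  yes
[2] a2 = 16 > 14, so we need a4 ≤ 15; but a4 = 16 > 15  no
[3] a2 = 16 is even  yes
[4] gcd(16, 10) = 2, not 1  no
[5] 10 = 6×1 + 4, so 6 does not divide 10  no
[6] a8 + a2 = 26; 26 mod 6 = 2  yes
[7] 5a7 + 3a1 = 5(16) + 3(10) = 110, not 113  no
[8] a8 = 10, and 10 ≠ 13  yes
[9] a8 = 10 is in {10, 11, 5}  yes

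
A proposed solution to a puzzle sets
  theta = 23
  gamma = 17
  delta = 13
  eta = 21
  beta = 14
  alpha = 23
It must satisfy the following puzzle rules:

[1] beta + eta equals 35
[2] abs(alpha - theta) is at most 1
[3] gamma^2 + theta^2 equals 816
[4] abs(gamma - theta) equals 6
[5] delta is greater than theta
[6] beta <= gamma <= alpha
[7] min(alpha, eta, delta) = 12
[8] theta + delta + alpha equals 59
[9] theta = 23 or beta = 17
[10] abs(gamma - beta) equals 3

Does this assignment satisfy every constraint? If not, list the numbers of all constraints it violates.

Violated: 3, 5, and 7.

[1] beta + eta = 14 + 21 = 35 — holds.
[2] abs(23 - 23) = 0; 0 ≤ 1 — holds.
[3] gamma^2 + theta^2 = 17^2 + 23^2 = 289 + 529 = 818, not 816 — fails.
[4] abs(17 - 23) = 6 — holds.
[5] delta = 13, theta = 23; 13 ≤ 23 (want >) — fails.
[6] values 14 <= 17 <= 23 — holds.
[7] min(23, 21, 13) = 13, not 12 — fails.
[8] theta + delta + alpha = 23 + 13 + 23 = 59 — holds.
[9] theta = 23 = 23 (first disjunct) — holds.
[10] abs(17 - 14) = 3 — holds.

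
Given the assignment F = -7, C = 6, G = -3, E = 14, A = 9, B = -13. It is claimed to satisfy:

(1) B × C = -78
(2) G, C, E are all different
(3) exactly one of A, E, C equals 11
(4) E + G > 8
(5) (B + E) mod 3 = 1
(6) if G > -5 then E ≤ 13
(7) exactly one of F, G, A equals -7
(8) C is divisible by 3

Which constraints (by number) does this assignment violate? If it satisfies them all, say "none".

The assignment fails constraints 3 and 6.

(1) B × C = -13 × 6 = -78  ✓
(2) values -3, 6, 14 are pairwise distinct  ✓
(3) A=9, E=14, C=6; 0 of them equal 11, not exactly one  ✗
(4) E + G = 14 + (-3) = 11; 11 > 8  ✓
(5) B + E = 1; 1 mod 3 = 1  ✓
(6) G = -3 > -5, so we need E ≤ 13; but E = 14 > 13  ✗
(7) F=-7, G=-3, A=9; 1 of them equals -7  ✓
(8) 6 / 3 = 2, so 3 divides 6  ✓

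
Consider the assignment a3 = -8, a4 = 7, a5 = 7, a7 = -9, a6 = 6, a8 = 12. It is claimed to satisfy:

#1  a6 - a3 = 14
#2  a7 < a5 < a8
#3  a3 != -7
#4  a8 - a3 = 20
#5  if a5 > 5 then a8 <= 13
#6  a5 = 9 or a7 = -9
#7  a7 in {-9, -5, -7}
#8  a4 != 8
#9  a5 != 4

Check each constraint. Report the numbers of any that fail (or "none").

#1 a6 - a3 = 6 - (-8) = 14 — holds.
#2 values -9 < 7 < 12 — holds.
#3 a3 = -8, and -8 ≠ -7 — holds.
#4 a8 - a3 = 12 - (-8) = 20 — holds.
#5 a5 = 7 > 5, so we need a8 ≤ 13; a8 = 12 ≤ 13 — holds.
#6 a5 = 7 ≠ 9, but a7 = -9 = -9 (second disjunct) — holds.
#7 a7 = -9 is in {-9, -5, -7} — holds.
#8 a4 = 7, and 7 ≠ 8 — holds.
#9 a5 = 7, and 7 ≠ 4 — holds.

None — every constraint holds.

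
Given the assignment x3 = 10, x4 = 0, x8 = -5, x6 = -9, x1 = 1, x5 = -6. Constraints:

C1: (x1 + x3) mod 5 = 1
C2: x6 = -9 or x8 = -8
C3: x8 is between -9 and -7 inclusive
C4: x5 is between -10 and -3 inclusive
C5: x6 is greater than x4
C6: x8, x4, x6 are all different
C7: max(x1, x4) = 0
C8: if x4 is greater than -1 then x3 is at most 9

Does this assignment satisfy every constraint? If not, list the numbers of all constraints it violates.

C1: x1 + x3 = 11; 11 mod 5 = 1 — holds.
C2: x6 = -9 = -9 (first disjunct) — holds.
C3: x8 = -5 is outside [-9, -7] — fails.
C4: x5 = -6 lies in [-10, -3] — holds.
C5: x6 = -9, x4 = 0; -9 ≤ 0 (want >) — fails.
C6: values -5, 0, -9 are pairwise distinct — holds.
C7: max(1, 0) = 1, not 0 — fails.
C8: x4 = 0 > -1, so we need x3 ≤ 9; but x3 = 10 > 9 — fails.

No — constraints 3, 5, 7, and 8 are not satisfied.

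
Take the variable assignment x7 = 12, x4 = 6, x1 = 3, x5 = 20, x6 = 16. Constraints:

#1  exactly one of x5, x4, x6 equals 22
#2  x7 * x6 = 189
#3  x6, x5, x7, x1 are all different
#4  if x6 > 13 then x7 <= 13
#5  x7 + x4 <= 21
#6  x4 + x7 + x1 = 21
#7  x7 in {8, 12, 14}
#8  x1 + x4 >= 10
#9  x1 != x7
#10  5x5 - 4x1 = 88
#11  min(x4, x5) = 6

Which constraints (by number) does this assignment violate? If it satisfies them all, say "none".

Violated: 1, 2, and 8.

#1 x5=20, x4=6, x6=16; 0 of them equal 22, not exactly one  fails
#2 x7 * x6 = 12 * 16 = 192, not 189  fails
#3 values 16, 20, 12, 3 are pairwise distinct  holds
#4 x6 = 16 > 13, so we need x7 ≤ 13; x7 = 12 ≤ 13  holds
#5 x7 + x4 = 12 + 6 = 18; 18 ≤ 21  holds
#6 x4 + x7 + x1 = 6 + 12 + 3 = 21  holds
#7 x7 = 12 is in {8, 12, 14}  holds
#8 x1 + x4 = 3 + 6 = 9; 9 < 10, bound 10 not met  fails
#9 x1 = 3, x7 = 12; distinct  holds
#10 5x5 - 4x1 = 5(20) - 4(3) = 88  holds
#11 min(6, 20) = 6  holds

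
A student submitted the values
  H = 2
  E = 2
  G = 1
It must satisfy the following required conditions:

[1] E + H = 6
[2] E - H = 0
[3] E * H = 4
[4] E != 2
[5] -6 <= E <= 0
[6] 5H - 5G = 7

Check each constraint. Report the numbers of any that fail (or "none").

The assignment fails constraints 1, 4, 5, and 6.

[1] E + H = 2 + 2 = 4, not 6  fails
[2] E - H = 2 - 2 = 0  holds
[3] E * H = 2 * 2 = 4  holds
[4] E = 2, but 2 is required to differ  fails
[5] E = 2 is outside [-6, 0]  fails
[6] 5H - 5G = 5(2) - 5(1) = 5, not 7  fails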